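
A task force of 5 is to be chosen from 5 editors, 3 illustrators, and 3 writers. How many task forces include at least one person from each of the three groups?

345

With no constraint there are C(11,5) = 462 possible selections.
Subtract selections that omit an entire group: no editors → C(6,5) = 6; no illustrators → C(8,5) = 56; no writers → C(8,5) = 56.
Add back selections omitting two groups (i.e. drawn from a single group): C(5,5) + C(3,5) + C(3,5) = 1.
By inclusion–exclusion: 462 − 118 + 1 = 345.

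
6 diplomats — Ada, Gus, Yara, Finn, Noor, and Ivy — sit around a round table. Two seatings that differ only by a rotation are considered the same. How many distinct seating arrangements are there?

120

Seat Ada anywhere (absorbing the rotational symmetry), then permute the other 5: (5)! = 120.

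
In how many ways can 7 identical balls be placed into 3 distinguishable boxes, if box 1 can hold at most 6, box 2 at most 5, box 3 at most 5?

29

Without the upper bounds there are C(9,2) = 36 ways to split 7 among 3 boxes.
Subtract solutions that violate a single cap (substitute x_i' = x_i − (cap_i+1)): x_1 ≥ 7 gives C(2,2) = 1; x_2 ≥ 6 gives C(3,2) = 3; x_3 ≥ 6 gives C(3,2) = 3. Together 7.
No two caps can be exceeded simultaneously, so the pair terms are all 0.
By inclusion–exclusion the count is 36 − 7 + 0 = 29.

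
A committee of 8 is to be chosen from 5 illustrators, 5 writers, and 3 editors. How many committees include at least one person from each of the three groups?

1240

Unrestricted: C(13,8) = 1287 ways to pick any 8 of the 13.
Selections missing a whole group: no illustrators → C(8,8) = 1; no writers → C(8,8) = 1; no editors → C(10,8) = 45.
Add back selections omitting two groups (i.e. drawn from a single group): C(5,8) + C(5,8) + C(3,8) = 0.
By inclusion–exclusion: 1287 − 47 + 0 = 1240.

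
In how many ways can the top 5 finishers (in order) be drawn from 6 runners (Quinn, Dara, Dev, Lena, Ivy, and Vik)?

There are 6 choices for 1st place, 5 for 2nd, and so on down to 2 for position 5.
That gives 6 × 5 × 4 × 3 × 2 = 720.

720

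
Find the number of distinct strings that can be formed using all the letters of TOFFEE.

180

The 6 letters of TOFFEE have repeats: E appearing twice and F appearing twice.
Dividing 6! = 720 by 2!·2! = 4 for the repeated letters gives 180.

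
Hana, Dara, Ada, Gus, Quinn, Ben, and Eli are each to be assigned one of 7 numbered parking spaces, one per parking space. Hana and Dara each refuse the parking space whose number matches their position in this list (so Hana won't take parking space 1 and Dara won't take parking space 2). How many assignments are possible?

Let Aᵢ (for i ∈ {1, 2}) be the placements that put person i in their forbidden parking space. Any j of these fix j positions, leaving (7−j)! ways to fill the rest, and there are C(2,j) ways to pick which j.
By inclusion–exclusion, the number of valid placements is Σ_{j=0}^{2} (−1)^j C(2,j)·(7−j)!.
Computing: 5040 − 1440 + 120 = 3720.

3720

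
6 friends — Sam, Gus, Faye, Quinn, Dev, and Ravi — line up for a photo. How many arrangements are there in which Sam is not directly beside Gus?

There are 6! = 720 arrangements in all. If Sam and Gus are adjacent, merging them into one block gives 2·(5)! = 240 arrangements.
Complementary counting: 720 − 240 = 480.

480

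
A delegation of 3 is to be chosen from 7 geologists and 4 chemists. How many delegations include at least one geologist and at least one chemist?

126

With no constraint there are C(11,3) = 165 possible selections.
Selections missing a whole group: no geologists → C(4,3) = 4; no chemists → C(7,3) = 35.
Both groups omitted at once is impossible, so 165 − 39 = 126.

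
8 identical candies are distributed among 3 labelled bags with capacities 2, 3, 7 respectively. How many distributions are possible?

By stars and bars, unrestricted non-negative solutions to x_1+…+x_3 = 8 number C(8+2,2) = 45.
Subtract solutions that violate a single cap (substitute x_i' = x_i − (cap_i+1)): x_1 ≥ 3 gives C(7,2) = 21; x_2 ≥ 4 gives C(6,2) = 15; x_3 ≥ 8 gives C(2,2) = 1. Together 37.
Add back pairs where two caps are both exceeded: 3 + 0 + 0 = 3.
By inclusion–exclusion the count is 45 − 37 + 3 = 11.

11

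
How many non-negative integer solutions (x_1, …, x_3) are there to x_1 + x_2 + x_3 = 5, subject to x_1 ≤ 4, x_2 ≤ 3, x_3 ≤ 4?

16

Ignoring the caps, the number of non-negative solutions to x_1+…+x_3 = 5 is C(7,2) = 21.
Subtract solutions that violate a single cap (substitute x_i' = x_i − (cap_i+1)): x_1 ≥ 5 gives C(2,2) = 1; x_2 ≥ 4 gives C(3,2) = 3; x_3 ≥ 5 gives C(2,2) = 1. Together 5.
No two caps can be exceeded simultaneously, so the pair terms are all 0.
By inclusion–exclusion the count is 21 − 5 + 0 = 16.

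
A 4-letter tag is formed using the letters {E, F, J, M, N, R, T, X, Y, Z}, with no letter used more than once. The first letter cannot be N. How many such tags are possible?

The first letter has 10−1 = 9 choices (anything except N).
The remaining 3 letters are filled from the other 9 symbols without repetition: 9 × 8 × 7 = 504.
Total: 9 × 504 = 4536.

4536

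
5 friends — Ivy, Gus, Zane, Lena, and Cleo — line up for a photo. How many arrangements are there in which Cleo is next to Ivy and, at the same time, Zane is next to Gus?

24

Treat {Cleo,Ivy} as one block (2 orders) and {Zane,Gus} as another (2 orders).
That leaves 3 units to arrange: 2 × 2 × 3! = 4 × 6 = 24.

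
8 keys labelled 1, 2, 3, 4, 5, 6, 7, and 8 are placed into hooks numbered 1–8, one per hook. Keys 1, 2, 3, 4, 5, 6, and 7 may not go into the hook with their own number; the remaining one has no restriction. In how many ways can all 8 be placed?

Let Aᵢ (for 1 ≤ i ≤ 7) be the placements that put key i in its forbidden hook. Any j of these fix j positions, leaving (8−j)! ways to fill the rest, and there are C(7,j) ways to pick which j.
By inclusion–exclusion, the number of valid placements is Σ_{j=0}^{7} (−1)^j C(7,j)·(8−j)!.
Computing: 40320 − 35280 + 15120 − 4200 + 840 − 126 + 14 − 1 = 16687.

16687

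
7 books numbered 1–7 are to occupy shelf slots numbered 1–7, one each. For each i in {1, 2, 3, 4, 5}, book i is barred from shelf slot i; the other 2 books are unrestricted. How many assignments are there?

2428

Let Aᵢ (for 1 ≤ i ≤ 5) be the placements that put book i in its forbidden shelf slot. Any j of these fix j positions, leaving (7−j)! ways to fill the rest, and there are C(5,j) ways to pick which j.
By inclusion–exclusion, the number of valid placements is Σ_{j=0}^{5} (−1)^j C(5,j)·(7−j)!.
Computing: 5040 − 3600 + 1200 − 240 + 30 − 2 = 2428.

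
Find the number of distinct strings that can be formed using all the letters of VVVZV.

VVVZV has 5 letters with V appearing 4 times.
So there are 5! / (4!) = 5 distinguishable arrangements.

5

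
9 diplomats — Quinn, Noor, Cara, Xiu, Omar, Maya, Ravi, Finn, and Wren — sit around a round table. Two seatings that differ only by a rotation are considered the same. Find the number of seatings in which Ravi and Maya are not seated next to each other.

Without the restriction there are (8)! = 40320 seatings.
Those with Ravi next to Maya: fuse the pair into one unit and seat 8 units around a circle — 2·(7)! = 10080.
Subtracting, 40320 − 10080 = 30240.

30240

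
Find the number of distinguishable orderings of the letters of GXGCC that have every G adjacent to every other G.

12

Treat the 2 copies of G as a single block. The multiset to arrange is then {GG, C, C, X}, 4 items in all.
That gives (4)!/(2!) = 12 arrangements.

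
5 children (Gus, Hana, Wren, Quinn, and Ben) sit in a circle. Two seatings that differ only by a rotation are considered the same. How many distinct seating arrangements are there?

Around a circle, 5 distinct people have 5!/5 = (4)! = 24 rotationally distinct seatings.

24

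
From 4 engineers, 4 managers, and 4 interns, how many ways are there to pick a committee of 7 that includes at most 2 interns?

Split by how many interns are chosen (0 through 2).
Sum: C(4,0)·C(8,7) + C(4,1)·C(8,6) + C(4,2)·C(8,5) = 8 + 112 + 336 = 456.

456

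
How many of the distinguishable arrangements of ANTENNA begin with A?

Fix A in the first position and arrange the remaining 6 letters.
Those 6 letters have N appearing 3 times, giving (6)!/(3!) = 120.

120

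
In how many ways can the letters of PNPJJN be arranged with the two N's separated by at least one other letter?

There are 6!/(2!·2!·2!) = 90 arrangements of PNPJJN in total.
If the two N's are adjacent, glue them into one block, leaving 5 items to arrange: (5)!/(2!·2!) = 30 ways.
Subtracting, 90 − 30 = 60 arrangements keep the N's apart.

60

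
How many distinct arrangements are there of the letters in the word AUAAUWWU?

560

Letter multiplicities in AUAAUWWU: A×3, U×3, W×2.
The number of distinct arrangements is 8!/(3!·3!·2!) = 40320/72 = 560.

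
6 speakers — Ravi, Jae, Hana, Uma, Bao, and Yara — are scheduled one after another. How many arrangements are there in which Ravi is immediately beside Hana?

Glue Ravi and Hana into one block (2 internal orders), leaving 5 units to arrange in a row.
So the count is 2·(5)! = 240.

240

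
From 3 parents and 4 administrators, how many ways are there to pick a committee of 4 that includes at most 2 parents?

31

Split by how many parents are chosen (0 through 2).
Sum: C(3,0)·C(4,4) + C(3,1)·C(4,3) + C(3,2)·C(4,2) = 1 + 12 + 18 = 31.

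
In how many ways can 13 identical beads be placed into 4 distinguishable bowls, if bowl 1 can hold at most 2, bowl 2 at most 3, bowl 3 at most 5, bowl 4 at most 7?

Ignoring the caps, the number of non-negative solutions to x_1+…+x_4 = 13 is C(16,3) = 560.
Subtract solutions that violate a single cap (substitute x_i' = x_i − (cap_i+1)): x_1 ≥ 3 gives C(13,3) = 286; x_2 ≥ 4 gives C(12,3) = 220; x_3 ≥ 6 gives C(10,3) = 120; x_4 ≥ 8 gives C(8,3) = 56. Together 682.
Add back pairs where two caps are both exceeded: 84 + 35 + 10 + 20 + 4 + 0 = 153.
Subtract triples: 1 + 0 + 0 + 0 = 1.
By inclusion–exclusion the count is 560 − 682 + 153 − 1 = 30.

30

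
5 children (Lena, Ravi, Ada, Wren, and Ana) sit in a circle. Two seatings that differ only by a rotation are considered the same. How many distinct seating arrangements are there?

24

Seat Lena anywhere (absorbing the rotational symmetry), then permute the other 4: (4)! = 24.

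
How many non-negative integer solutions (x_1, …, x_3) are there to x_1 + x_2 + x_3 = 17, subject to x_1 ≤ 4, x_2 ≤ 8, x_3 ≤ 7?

6

Without the upper bounds there are C(19,2) = 171 ways to split 17 among 3 variables.
Subtract solutions that violate a single cap (substitute x_i' = x_i − (cap_i+1)): x_1 ≥ 5 gives C(14,2) = 91; x_2 ≥ 9 gives C(10,2) = 45; x_3 ≥ 8 gives C(11,2) = 55. Together 191.
Add back pairs where two caps are both exceeded: 10 + 15 + 1 = 26.
By inclusion–exclusion the count is 171 − 191 + 26 = 6.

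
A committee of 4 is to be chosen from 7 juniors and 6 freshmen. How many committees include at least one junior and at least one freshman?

665

With no constraint there are C(13,4) = 715 possible selections.
Subtract selections that omit an entire group: no juniors → C(6,4) = 15; no freshmen → C(7,4) = 35.
Both groups omitted at once is impossible, so 715 − 50 = 665.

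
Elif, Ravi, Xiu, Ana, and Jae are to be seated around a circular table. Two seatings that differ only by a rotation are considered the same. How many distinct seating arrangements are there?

Seat Elif anywhere (absorbing the rotational symmetry), then permute the other 4: (4)! = 24.

24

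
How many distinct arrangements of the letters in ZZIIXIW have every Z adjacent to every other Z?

Treat the 2 copies of Z as a single block. The multiset to arrange is then {ZZ, I, I, I, W, X}, 6 items in all.
That gives (6)!/(3!) = 120 arrangements.

120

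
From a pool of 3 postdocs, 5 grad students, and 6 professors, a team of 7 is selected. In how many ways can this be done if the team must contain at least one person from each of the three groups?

Total 7-person selections from all 14: C(14,7) = 3432.
Subtract selections that omit an entire group: no postdocs → C(11,7) = 330; no grad students → C(9,7) = 36; no professors → C(8,7) = 8.
Add back selections omitting two groups (i.e. drawn from a single group): C(3,7) + C(5,7) + C(6,7) = 0.
By inclusion–exclusion: 3432 − 374 + 0 = 3058.

3058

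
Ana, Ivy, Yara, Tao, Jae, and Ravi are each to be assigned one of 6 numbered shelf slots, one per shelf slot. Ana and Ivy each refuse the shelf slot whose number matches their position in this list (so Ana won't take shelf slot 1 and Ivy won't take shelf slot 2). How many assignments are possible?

Let Aᵢ (for i ∈ {1, 2}) be the placements that put person i in their forbidden shelf slot. Any j of these fix j positions, leaving (6−j)! ways to fill the rest, and there are C(2,j) ways to pick which j.
By inclusion–exclusion, the number of valid placements is Σ_{j=0}^{2} (−1)^j C(2,j)·(6−j)!.
Computing: 720 − 240 + 24 = 504.

504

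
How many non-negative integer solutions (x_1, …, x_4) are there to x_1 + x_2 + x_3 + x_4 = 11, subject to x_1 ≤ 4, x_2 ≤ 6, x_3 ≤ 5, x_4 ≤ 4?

By stars and bars, unrestricted non-negative solutions to x_1+…+x_4 = 11 number C(11+3,3) = 364.
Subtract solutions that violate a single cap (substitute x_i' = x_i − (cap_i+1)): x_1 ≥ 5 gives C(9,3) = 84; x_2 ≥ 7 gives C(7,3) = 35; x_3 ≥ 6 gives C(8,3) = 56; x_4 ≥ 5 gives C(9,3) = 84. Together 259.
Add back pairs where two caps are both exceeded: 0 + 1 + 4 + 0 + 0 + 1 = 6.
By inclusion–exclusion the count is 364 − 259 + 6 = 111.

111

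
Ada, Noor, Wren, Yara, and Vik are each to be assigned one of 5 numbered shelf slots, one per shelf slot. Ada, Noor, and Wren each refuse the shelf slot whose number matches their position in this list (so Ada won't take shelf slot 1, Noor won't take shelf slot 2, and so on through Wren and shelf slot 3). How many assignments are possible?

64

Let Aᵢ (for i ∈ {1, 2, 3}) be the placements that put person i in their forbidden shelf slot. Any j of these fix j positions, leaving (5−j)! ways to fill the rest, and there are C(3,j) ways to pick which j.
By inclusion–exclusion, the number of valid placements is Σ_{j=0}^{3} (−1)^j C(3,j)·(5−j)!.
Computing: 120 − 72 + 18 − 2 = 64.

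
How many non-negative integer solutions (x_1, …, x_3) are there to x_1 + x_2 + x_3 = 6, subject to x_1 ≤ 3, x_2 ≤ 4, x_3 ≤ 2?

By stars and bars, unrestricted non-negative solutions to x_1+…+x_3 = 6 number C(6+2,2) = 28.
Subtract solutions that violate a single cap (substitute x_i' = x_i − (cap_i+1)): x_1 ≥ 4 gives C(4,2) = 6; x_2 ≥ 5 gives C(3,2) = 3; x_3 ≥ 3 gives C(5,2) = 10. Together 19.
No two caps can be exceeded simultaneously, so the pair terms are all 0.
By inclusion–exclusion the count is 28 − 19 + 0 = 9.

9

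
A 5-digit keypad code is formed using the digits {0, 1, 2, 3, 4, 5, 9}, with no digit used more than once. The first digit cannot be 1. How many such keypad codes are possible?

2160

The first digit has 7−1 = 6 choices (anything except 1).
The remaining 4 digits are filled from the other 6 symbols without repetition: 6 × 5 × 4 × 3 = 360.
Total: 6 × 360 = 2160.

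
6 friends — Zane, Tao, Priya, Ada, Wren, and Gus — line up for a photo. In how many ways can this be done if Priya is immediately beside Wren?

240

Place the 4 others and the Priya-Wren pair as 5 objects in a line; the pair has 2 internal arrangements.
That gives 2 × 5! = 2 × 120 = 240.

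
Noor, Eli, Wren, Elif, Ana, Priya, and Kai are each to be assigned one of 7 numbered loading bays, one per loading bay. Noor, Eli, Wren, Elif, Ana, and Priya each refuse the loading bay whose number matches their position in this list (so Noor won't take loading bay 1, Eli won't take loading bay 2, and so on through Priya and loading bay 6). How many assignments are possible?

Let Aᵢ (for 1 ≤ i ≤ 6) be the placements that put person i in their forbidden loading bay. Any j of these fix j positions, leaving (7−j)! ways to fill the rest, and there are C(6,j) ways to pick which j.
By inclusion–exclusion, the number of valid placements is Σ_{j=0}^{6} (−1)^j C(6,j)·(7−j)!.
Computing: 5040 − 4320 + 1800 − 480 + 90 − 12 + 1 = 2119.

2119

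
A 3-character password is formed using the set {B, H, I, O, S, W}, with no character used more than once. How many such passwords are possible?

120

Choose and order 3 of the 6 symbols: the first character has 6 options, the next 5, then 4.
That product is 6 × 5 × 4 = 120.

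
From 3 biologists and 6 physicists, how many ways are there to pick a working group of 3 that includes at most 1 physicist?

19

Split by how many physicists are chosen (0 through 1).
Sum: C(6,0)·C(3,3) + C(6,1)·C(3,2) = 1 + 18 = 19.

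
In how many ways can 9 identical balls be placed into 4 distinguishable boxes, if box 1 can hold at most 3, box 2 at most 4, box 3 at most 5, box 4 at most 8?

109

Without the upper bounds there are C(12,3) = 220 ways to split 9 among 4 boxes.
Subtract solutions that violate a single cap (substitute x_i' = x_i − (cap_i+1)): x_1 ≥ 4 gives C(8,3) = 56; x_2 ≥ 5 gives C(7,3) = 35; x_3 ≥ 6 gives C(6,3) = 20; x_4 ≥ 9 gives C(3,3) = 1. Together 112.
Add back pairs where two caps are both exceeded: 1 + 0 + 0 + 0 + 0 + 0 = 1.
By inclusion–exclusion the count is 220 − 112 + 1 = 109.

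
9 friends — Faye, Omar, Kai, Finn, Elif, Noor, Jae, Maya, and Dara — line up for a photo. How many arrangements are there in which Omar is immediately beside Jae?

Place the 7 others and the Omar-Jae pair as 8 objects in a line; the pair has 2 internal arrangements.
That gives 2 × 8! = 2 × 40320 = 80640.

80640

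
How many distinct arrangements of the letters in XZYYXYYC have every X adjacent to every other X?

210

Treat the 2 copies of X as a single block. The multiset to arrange is then {XX, C, Y, Y, Y, Y, Z}, 7 items in all.
That gives (7)!/(4!) = 210 arrangements.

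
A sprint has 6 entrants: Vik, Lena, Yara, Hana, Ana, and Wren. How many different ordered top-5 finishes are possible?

There are 6 choices for 1st place, 5 for 2nd, and so on down to 2 for position 5.
That gives 6 × 5 × 4 × 3 × 2 = 720.

720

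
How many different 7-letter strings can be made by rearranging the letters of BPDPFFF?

The 7 letters of BPDPFFF have repeats: F appearing 3 times and P appearing twice.
Dividing 7! = 5040 by 3!·2! = 12 for the repeated letters gives 420.

420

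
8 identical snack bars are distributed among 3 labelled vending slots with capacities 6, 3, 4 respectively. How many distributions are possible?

Ignoring the caps, the number of non-negative solutions to x_1+…+x_3 = 8 is C(10,2) = 45.
Subtract solutions that violate a single cap (substitute x_i' = x_i − (cap_i+1)): x_1 ≥ 7 gives C(3,2) = 3; x_2 ≥ 4 gives C(6,2) = 15; x_3 ≥ 5 gives C(5,2) = 10. Together 28.
No two caps can be exceeded simultaneously, so the pair terms are all 0.
By inclusion–exclusion the count is 45 − 28 + 0 = 17.

17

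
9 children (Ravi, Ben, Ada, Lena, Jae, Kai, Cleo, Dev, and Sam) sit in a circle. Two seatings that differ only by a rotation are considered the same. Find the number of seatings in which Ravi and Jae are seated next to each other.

Glue Ravi and Jae into a block (2 internal orders). Seating 8 units around a circle gives (7)! arrangements.
So 2 × (7)! = 2 × 5040 = 10080.

10080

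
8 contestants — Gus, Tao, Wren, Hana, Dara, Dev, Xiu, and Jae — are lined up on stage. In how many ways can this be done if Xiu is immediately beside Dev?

Treat {Xiu, Dev} as a single unit. There are 7 units to order, and the pair itself can be ordered 2 ways.
That gives 2 × 7! = 2 × 5040 = 10080.

10080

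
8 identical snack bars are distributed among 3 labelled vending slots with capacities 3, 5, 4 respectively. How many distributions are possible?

14

Ignoring the caps, the number of non-negative solutions to x_1+…+x_3 = 8 is C(10,2) = 45.
Subtract solutions that violate a single cap (substitute x_i' = x_i − (cap_i+1)): x_1 ≥ 4 gives C(6,2) = 15; x_2 ≥ 6 gives C(4,2) = 6; x_3 ≥ 5 gives C(5,2) = 10. Together 31.
No two caps can be exceeded simultaneously, so the pair terms are all 0.
By inclusion–exclusion the count is 45 − 31 + 0 = 14.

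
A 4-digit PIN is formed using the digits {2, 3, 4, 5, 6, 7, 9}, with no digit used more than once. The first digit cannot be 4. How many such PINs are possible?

The first digit has 7−1 = 6 choices (anything except 4).
The remaining 3 digits are filled from the other 6 symbols without repetition: 6 × 5 × 4 = 120.
Total: 6 × 120 = 720.

720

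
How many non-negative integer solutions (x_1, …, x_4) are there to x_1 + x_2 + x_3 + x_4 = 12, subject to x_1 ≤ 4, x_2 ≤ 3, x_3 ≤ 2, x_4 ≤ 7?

Without the upper bounds there are C(15,3) = 455 ways to split 12 among 4 variables.
Subtract solutions that violate a single cap (substitute x_i' = x_i − (cap_i+1)): x_1 ≥ 5 gives C(10,3) = 120; x_2 ≥ 4 gives C(11,3) = 165; x_3 ≥ 3 gives C(12,3) = 220; x_4 ≥ 8 gives C(7,3) = 35. Together 540.
Add back pairs where two caps are both exceeded: 20 + 35 + 0 + 56 + 1 + 4 = 116.
Subtract triples: 1 + 0 + 0 + 0 = 1.
By inclusion–exclusion the count is 455 − 540 + 116 − 1 = 30.

30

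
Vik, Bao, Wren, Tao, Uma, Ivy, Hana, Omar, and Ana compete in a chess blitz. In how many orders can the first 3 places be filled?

There are 9 choices for 1st place, 8 for 2nd, and 7 for 3rd.
That gives 9 × 8 × 7 = 504.

504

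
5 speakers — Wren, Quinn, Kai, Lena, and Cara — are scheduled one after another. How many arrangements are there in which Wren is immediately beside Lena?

48

Glue Wren and Lena into one block (2 internal orders), leaving 4 units to arrange in a row.
So the count is 2·(4)! = 48.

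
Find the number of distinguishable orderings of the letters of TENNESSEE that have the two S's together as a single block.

Treat the 2 copies of S as a single block. The multiset to arrange is then {SS, E, E, E, E, N, N, T}, 8 items in all.
That gives (8)!/(4!·2!) = 840 arrangements.

840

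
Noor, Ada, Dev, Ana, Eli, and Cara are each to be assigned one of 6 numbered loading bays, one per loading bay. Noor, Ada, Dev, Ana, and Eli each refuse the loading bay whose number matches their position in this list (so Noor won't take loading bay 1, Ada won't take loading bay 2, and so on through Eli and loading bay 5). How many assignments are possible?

309

Let Aᵢ (for 1 ≤ i ≤ 5) be the placements that put person i in their forbidden loading bay. Any j of these fix j positions, leaving (6−j)! ways to fill the rest, and there are C(5,j) ways to pick which j.
By inclusion–exclusion, the number of valid placements is Σ_{j=0}^{5} (−1)^j C(5,j)·(6−j)!.
Computing: 720 − 600 + 240 − 60 + 10 − 1 = 309.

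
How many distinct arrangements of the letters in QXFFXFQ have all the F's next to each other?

Treat the 3 copies of F as a single block. The multiset to arrange is then {FFF, Q, Q, X, X}, 5 items in all.
That gives (5)!/(2!·2!) = 30 arrangements.

30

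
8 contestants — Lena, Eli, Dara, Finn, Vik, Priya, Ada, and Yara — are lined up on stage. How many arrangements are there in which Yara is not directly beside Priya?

Of the 8! = 40320 arrangements, those with Yara and Priya adjacent number 2 × 7! = 10080 (treat the pair as a block with 2 internal orders).
So 40320 − 10080 = 30240 arrangements keep them apart.

30240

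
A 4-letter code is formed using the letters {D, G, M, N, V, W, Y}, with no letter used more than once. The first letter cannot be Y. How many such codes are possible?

The first letter has 7−1 = 6 choices (anything except Y).
The remaining 3 letters are filled from the other 6 symbols without repetition: 6 × 5 × 4 = 120.
Total: 6 × 120 = 720.

720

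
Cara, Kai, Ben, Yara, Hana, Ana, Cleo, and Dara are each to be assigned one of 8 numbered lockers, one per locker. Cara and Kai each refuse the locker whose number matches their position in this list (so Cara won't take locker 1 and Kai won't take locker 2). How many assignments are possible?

30960

Let Aᵢ (for i ∈ {1, 2}) be the placements that put person i in their forbidden locker. Any j of these fix j positions, leaving (8−j)! ways to fill the rest, and there are C(2,j) ways to pick which j.
By inclusion–exclusion, the number of valid placements is Σ_{j=0}^{2} (−1)^j C(2,j)·(8−j)!.
Computing: 40320 − 10080 + 720 = 30960.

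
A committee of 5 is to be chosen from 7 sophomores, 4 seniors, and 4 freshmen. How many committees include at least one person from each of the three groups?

With no constraint there are C(15,5) = 3003 possible selections.
Subtract selections that omit an entire group: no sophomores → C(8,5) = 56; no seniors → C(11,5) = 462; no freshmen → C(11,5) = 462.
Add back selections omitting two groups (i.e. drawn from a single group): C(7,5) + C(4,5) + C(4,5) = 21.
By inclusion–exclusion: 3003 − 980 + 21 = 2044.

2044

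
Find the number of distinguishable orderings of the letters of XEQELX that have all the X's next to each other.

Treat the 2 copies of X as a single block. The multiset to arrange is then {XX, E, E, L, Q}, 5 items in all.
That gives (5)!/(2!) = 60 arrangements.

60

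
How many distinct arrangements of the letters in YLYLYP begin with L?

Fix L in the first position and arrange the remaining 5 letters.
Those 5 letters have Y appearing 3 times, giving (5)!/(3!) = 20.

20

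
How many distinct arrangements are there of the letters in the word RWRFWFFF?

RWRFWFFF has 8 letters with F appearing 4 times, R appearing twice, and W appearing twice.
Dividing 8! = 40320 by 4!·2!·2! = 96 for the repeated letters gives 420.

420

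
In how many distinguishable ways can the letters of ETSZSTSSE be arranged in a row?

ETSZSTSSE has 9 letters with E appearing twice, S appearing 4 times, and T appearing twice.
Dividing 9! = 362880 by 4!·2!·2! = 96 for the repeated letters gives 3780.

3780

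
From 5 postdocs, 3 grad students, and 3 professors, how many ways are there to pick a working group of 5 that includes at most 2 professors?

434

Split by how many professors are chosen (0 through 2).
Sum: C(3,0)·C(8,5) + C(3,1)·C(8,4) + C(3,2)·C(8,3) = 56 + 210 + 168 = 434.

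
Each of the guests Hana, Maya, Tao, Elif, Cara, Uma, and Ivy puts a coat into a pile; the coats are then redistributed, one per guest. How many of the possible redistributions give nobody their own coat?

1854

This is the derangement count D_7: permutations of 7 items with no fixed point.
By inclusion–exclusion this is Σ_{j=0}^{7} (−1)^j C(7,j)·(7−j)!.
Computing: 5040 − 5040 + 2520 − 840 + 210 − 42 + 7 − 1 = 1854.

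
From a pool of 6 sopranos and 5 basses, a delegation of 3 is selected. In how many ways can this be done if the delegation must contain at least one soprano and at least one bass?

135

With no constraint there are C(11,3) = 165 possible selections.
Selections missing a whole group: no sopranos → C(5,3) = 10; no basses → C(6,3) = 20.
Both groups omitted at once is impossible, so 165 − 30 = 135.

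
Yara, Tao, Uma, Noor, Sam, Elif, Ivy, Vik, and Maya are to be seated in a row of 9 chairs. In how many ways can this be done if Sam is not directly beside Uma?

There are 9! = 362880 arrangements in all. If Sam and Uma are adjacent, merging them into one block gives 2·(8)! = 80640 arrangements.
Complementary counting: 362880 − 80640 = 282240.

282240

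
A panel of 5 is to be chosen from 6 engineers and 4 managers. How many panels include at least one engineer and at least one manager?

Total 5-person selections from all 10: C(10,5) = 252.
Selections missing a whole group: no engineers → C(4,5) = 0; no managers → C(6,5) = 6.
Both groups omitted at once is impossible, so 252 − 6 = 246.

246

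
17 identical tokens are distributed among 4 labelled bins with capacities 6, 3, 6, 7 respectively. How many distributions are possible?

52

Without the upper bounds there are C(20,3) = 1140 ways to split 17 among 4 bins.
Subtract solutions that violate a single cap (substitute x_i' = x_i − (cap_i+1)): x_1 ≥ 7 gives C(13,3) = 286; x_2 ≥ 4 gives C(16,3) = 560; x_3 ≥ 7 gives C(13,3) = 286; x_4 ≥ 8 gives C(12,3) = 220. Together 1352.
Add back pairs where two caps are both exceeded: 84 + 20 + 10 + 84 + 56 + 10 = 264.
By inclusion–exclusion the count is 1140 − 1352 + 264 = 52.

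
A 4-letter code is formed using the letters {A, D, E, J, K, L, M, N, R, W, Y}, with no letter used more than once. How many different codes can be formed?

7920

Choose and order 4 of the 11 symbols: the first letter has 11 options, the next 10, then 9, 8.
That product is 11 × 10 × 9 × 8 = 7920.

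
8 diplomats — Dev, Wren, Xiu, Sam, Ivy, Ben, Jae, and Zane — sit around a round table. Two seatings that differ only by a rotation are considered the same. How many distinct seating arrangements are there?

5040

Around a circle, 8 distinct people have 8!/8 = (7)! = 5040 rotationally distinct seatings.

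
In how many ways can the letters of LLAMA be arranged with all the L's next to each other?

Treat the 2 copies of L as a single block. The multiset to arrange is then {LL, A, A, M}, 4 items in all.
That gives (4)!/(2!) = 12 arrangements.

12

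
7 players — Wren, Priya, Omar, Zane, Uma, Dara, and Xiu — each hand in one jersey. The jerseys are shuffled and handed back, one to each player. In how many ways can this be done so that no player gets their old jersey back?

1854

This is the derangement count D_7: permutations of 7 items with no fixed point.
By inclusion–exclusion this is Σ_{j=0}^{7} (−1)^j C(7,j)·(7−j)!.
Computing: 5040 − 5040 + 2520 − 840 + 210 − 42 + 7 − 1 = 1854.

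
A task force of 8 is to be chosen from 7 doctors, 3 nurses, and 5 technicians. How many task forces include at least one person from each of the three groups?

5894

Unrestricted: C(15,8) = 6435 ways to pick any 8 of the 15.
Selections missing a whole group: no doctors → C(8,8) = 1; no nurses → C(12,8) = 495; no technicians → C(10,8) = 45.
Add back selections omitting two groups (i.e. drawn from a single group): C(7,8) + C(3,8) + C(5,8) = 0.
By inclusion–exclusion: 6435 − 541 + 0 = 5894.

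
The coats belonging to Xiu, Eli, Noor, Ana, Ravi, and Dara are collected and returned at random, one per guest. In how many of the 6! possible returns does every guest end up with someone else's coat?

265

Let Aᵢ be the assignments in which guest i gets their own coat. We want the size of the complement of A₁∪…∪A_6.
By inclusion–exclusion this is Σ_{j=0}^{6} (−1)^j C(6,j)·(6−j)!.
Computing: 720 − 720 + 360 − 120 + 30 − 6 + 1 = 265.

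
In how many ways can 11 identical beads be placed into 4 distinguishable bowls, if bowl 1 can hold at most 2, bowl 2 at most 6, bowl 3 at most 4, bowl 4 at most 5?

59

By stars and bars, unrestricted non-negative solutions to x_1+…+x_4 = 11 number C(11+3,3) = 364.
Subtract solutions that violate a single cap (substitute x_i' = x_i − (cap_i+1)): x_1 ≥ 3 gives C(11,3) = 165; x_2 ≥ 7 gives C(7,3) = 35; x_3 ≥ 5 gives C(9,3) = 84; x_4 ≥ 6 gives C(8,3) = 56. Together 340.
Add back pairs where two caps are both exceeded: 4 + 20 + 10 + 0 + 0 + 1 = 35.
By inclusion–exclusion the count is 364 − 340 + 35 = 59.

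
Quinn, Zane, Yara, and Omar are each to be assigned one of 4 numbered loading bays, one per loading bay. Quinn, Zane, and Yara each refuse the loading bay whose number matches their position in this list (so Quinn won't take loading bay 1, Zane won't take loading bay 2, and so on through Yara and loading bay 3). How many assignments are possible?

Let Aᵢ (for i ∈ {1, 2, 3}) be the placements that put person i in their forbidden loading bay. Any j of these fix j positions, leaving (4−j)! ways to fill the rest, and there are C(3,j) ways to pick which j.
By inclusion–exclusion, the number of valid placements is Σ_{j=0}^{3} (−1)^j C(3,j)·(4−j)!.
Computing: 24 − 18 + 6 − 1 = 11.

11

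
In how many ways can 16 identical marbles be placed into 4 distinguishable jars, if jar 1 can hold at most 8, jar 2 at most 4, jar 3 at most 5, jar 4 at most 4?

Without the upper bounds there are C(19,3) = 969 ways to split 16 among 4 jars.
Subtract solutions that violate a single cap (substitute x_i' = x_i − (cap_i+1)): x_1 ≥ 9 gives C(10,3) = 120; x_2 ≥ 5 gives C(14,3) = 364; x_3 ≥ 6 gives C(13,3) = 286; x_4 ≥ 5 gives C(14,3) = 364. Together 1134.
Add back pairs where two caps are both exceeded: 10 + 4 + 10 + 56 + 84 + 56 = 220.
Subtract triples: 0 + 0 + 0 + 1 = 1.
By inclusion–exclusion the count is 969 − 1134 + 220 − 1 = 54.

54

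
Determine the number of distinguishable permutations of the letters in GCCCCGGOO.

1260

The 9 letters of GCCCCGGOO have repeats: C appearing 4 times, G appearing 3 times, and O appearing twice.
The number of distinct arrangements is 9!/(4!·3!·2!) = 362880/288 = 1260.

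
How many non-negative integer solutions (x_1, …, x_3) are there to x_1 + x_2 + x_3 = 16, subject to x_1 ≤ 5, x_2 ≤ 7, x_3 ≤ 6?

Without the upper bounds there are C(18,2) = 153 ways to split 16 among 3 variables.
Subtract solutions that violate a single cap (substitute x_i' = x_i − (cap_i+1)): x_1 ≥ 6 gives C(12,2) = 66; x_2 ≥ 8 gives C(10,2) = 45; x_3 ≥ 7 gives C(11,2) = 55. Together 166.
Add back pairs where two caps are both exceeded: 6 + 10 + 3 = 19.
By inclusion–exclusion the count is 153 − 166 + 19 = 6.

6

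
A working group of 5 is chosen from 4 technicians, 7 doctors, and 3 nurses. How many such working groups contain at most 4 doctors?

Split by how many doctors are chosen (0 through 4).
Sum: C(7,0)·C(7,5) + C(7,1)·C(7,4) + C(7,2)·C(7,3) + C(7,3)·C(7,2) + C(7,4)·C(7,1) = 21 + 245 + 735 + 735 + 245 = 1981.

1981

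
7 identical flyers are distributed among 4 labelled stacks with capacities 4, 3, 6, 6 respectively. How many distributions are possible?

By stars and bars, unrestricted non-negative solutions to x_1+…+x_4 = 7 number C(7+3,3) = 120.
Subtract solutions that violate a single cap (substitute x_i' = x_i − (cap_i+1)): x_1 ≥ 5 gives C(5,3) = 10; x_2 ≥ 4 gives C(6,3) = 20; x_3 ≥ 7 gives C(3,3) = 1; x_4 ≥ 7 gives C(3,3) = 1. Together 32.
No two caps can be exceeded simultaneously, so the pair terms are all 0.
By inclusion–exclusion the count is 120 − 32 + 0 = 88.

88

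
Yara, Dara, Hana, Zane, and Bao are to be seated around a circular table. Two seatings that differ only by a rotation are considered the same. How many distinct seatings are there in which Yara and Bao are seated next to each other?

Treat {Yara, Bao} as one unit (2 internal orders) and seat the resulting 4 units around the table: (3)! circular arrangements.
So 2 × (3)! = 2 × 6 = 12.

12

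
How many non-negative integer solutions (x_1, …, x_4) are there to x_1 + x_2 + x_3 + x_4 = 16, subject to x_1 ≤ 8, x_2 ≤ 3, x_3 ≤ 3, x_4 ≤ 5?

Ignoring the caps, the number of non-negative solutions to x_1+…+x_4 = 16 is C(19,3) = 969.
Subtract solutions that violate a single cap (substitute x_i' = x_i − (cap_i+1)): x_1 ≥ 9 gives C(10,3) = 120; x_2 ≥ 4 gives C(15,3) = 455; x_3 ≥ 4 gives C(15,3) = 455; x_4 ≥ 6 gives C(13,3) = 286. Together 1316.
Add back pairs where two caps are both exceeded: 20 + 20 + 4 + 165 + 84 + 84 = 377.
Subtract triples: 0 + 0 + 0 + 10 = 10.
By inclusion–exclusion the count is 969 − 1316 + 377 − 10 = 20.

20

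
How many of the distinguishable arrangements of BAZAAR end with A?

60

Fix A in the last position and arrange the remaining 5 letters.
Those 5 letters have A appearing twice, giving (5)!/(2!) = 60.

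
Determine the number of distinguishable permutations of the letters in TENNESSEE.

3780

Letter multiplicities in TENNESSEE: E×4, N×2, S×2, T×1.
Dividing 9! = 362880 by 4!·2!·2! = 96 for the repeated letters gives 3780.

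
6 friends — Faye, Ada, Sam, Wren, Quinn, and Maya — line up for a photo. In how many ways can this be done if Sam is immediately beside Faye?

240

Place the 4 others and the Sam-Faye pair as 5 objects in a line; the pair has 2 internal arrangements.
So the count is 2·(5)! = 240.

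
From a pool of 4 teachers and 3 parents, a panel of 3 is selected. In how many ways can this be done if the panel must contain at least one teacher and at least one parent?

30

Total 3-person selections from all 7: C(7,3) = 35.
Subtract selections that omit an entire group: no teachers → C(3,3) = 1; no parents → C(4,3) = 4.
Both groups omitted at once is impossible, so 35 − 5 = 30.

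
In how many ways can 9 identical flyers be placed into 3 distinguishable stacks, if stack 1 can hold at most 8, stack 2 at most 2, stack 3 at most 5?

Ignoring the caps, the number of non-negative solutions to x_1+…+x_3 = 9 is C(11,2) = 55.
Subtract solutions that violate a single cap (substitute x_i' = x_i − (cap_i+1)): x_1 ≥ 9 gives C(2,2) = 1; x_2 ≥ 3 gives C(8,2) = 28; x_3 ≥ 6 gives C(5,2) = 10. Together 39.
Add back pairs where two caps are both exceeded: 0 + 0 + 1 = 1.
By inclusion–exclusion the count is 55 − 39 + 1 = 17.

17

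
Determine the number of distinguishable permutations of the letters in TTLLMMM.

210

TTLLMMM has 7 letters with L appearing twice, M appearing 3 times, and T appearing twice.
So there are 7! / (3!·2!·2!) = 210 distinguishable arrangements.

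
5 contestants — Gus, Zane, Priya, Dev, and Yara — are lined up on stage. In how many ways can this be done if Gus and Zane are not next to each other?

Of the 5! = 120 arrangements, those with Gus and Zane adjacent number 2 × 4! = 48 (treat the pair as a block with 2 internal orders).
Complementary counting: 120 − 48 = 72.

72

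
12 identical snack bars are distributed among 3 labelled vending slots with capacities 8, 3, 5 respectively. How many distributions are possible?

14

Without the upper bounds there are C(14,2) = 91 ways to split 12 among 3 vending slots.
Subtract solutions that violate a single cap (substitute x_i' = x_i − (cap_i+1)): x_1 ≥ 9 gives C(5,2) = 10; x_2 ≥ 4 gives C(10,2) = 45; x_3 ≥ 6 gives C(8,2) = 28. Together 83.
Add back pairs where two caps are both exceeded: 0 + 0 + 6 = 6.
By inclusion–exclusion the count is 91 − 83 + 6 = 14.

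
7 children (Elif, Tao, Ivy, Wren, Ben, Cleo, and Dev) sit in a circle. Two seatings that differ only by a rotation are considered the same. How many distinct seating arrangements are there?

Seat Elif anywhere (absorbing the rotational symmetry), then permute the other 6: (6)! = 720.

720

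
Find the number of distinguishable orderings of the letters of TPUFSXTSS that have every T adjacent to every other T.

Treat the 2 copies of T as a single block. The multiset to arrange is then {TT, F, P, S, S, S, U, X}, 8 items in all.
That gives (8)!/(3!) = 6720 arrangements.

6720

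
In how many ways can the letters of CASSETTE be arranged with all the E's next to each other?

1260

Treat the 2 copies of E as a single block. The multiset to arrange is then {EE, A, C, S, S, T, T}, 7 items in all.
That gives (7)!/(2!·2!) = 1260 arrangements.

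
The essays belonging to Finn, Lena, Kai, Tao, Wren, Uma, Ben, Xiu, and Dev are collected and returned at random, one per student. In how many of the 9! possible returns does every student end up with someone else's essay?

Let Aᵢ be the assignments in which student i gets their own essay. We want the size of the complement of A₁∪…∪A_9.
By inclusion–exclusion this is Σ_{j=0}^{9} (−1)^j C(9,j)·(9−j)!.
Computing: 362880 − 362880 + 181440 − 60480 + 15120 − 3024 + 504 − 72 + 9 − 1 = 133496.

133496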